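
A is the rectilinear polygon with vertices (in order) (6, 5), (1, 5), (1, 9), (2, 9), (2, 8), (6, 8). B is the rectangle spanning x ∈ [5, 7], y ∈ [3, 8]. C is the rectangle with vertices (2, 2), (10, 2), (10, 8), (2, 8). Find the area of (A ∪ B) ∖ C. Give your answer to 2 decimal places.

4.00

|A ∪ B| = 23.
|(A ∪ B) ∩ C| = 19.
|(A ∪ B) ∖ C| = 23 − 19 = 4.00.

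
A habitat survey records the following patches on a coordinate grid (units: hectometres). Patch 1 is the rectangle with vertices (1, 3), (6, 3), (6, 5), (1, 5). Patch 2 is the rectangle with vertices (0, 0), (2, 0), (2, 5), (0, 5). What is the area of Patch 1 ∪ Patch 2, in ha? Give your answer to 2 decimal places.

By inclusion–exclusion:
Individual areas: |Patch 1| = 10, |Patch 2| = 10.
|Patch 1∩Patch 2|: x∈[1,2], y∈[3,5] → 1·2 = 2.
|Patch 1 ∪ Patch 2| = 20 − 2 = 18.00.

18.00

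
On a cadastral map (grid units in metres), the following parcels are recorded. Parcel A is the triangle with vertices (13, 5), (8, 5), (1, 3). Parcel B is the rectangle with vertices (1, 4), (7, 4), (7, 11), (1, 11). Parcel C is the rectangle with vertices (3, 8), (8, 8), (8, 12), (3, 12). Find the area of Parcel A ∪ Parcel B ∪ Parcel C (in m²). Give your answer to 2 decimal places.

54.11

By inclusion–exclusion:
Individual areas: |Parcel A| = 5, |Parcel B| = 42, |Parcel C| = 20.
|Parcel A∩Parcel B| = 0.8929.
|Parcel A∩Parcel C| = 0.
|Parcel B∩Parcel C|: x∈[3,7], y∈[8,11] → 4·3 = 12.
|Parcel A∩Parcel B∩Parcel C| = 0.
|Parcel A ∪ Parcel B ∪ Parcel C| = 67 − 12.8929 + 0 = 54.11.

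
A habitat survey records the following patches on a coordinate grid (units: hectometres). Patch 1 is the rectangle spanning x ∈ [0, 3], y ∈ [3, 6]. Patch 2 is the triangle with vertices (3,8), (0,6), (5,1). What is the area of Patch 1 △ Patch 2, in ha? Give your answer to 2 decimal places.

|Patch 1| = 9, |Patch 2| = 12.5, |Patch 1∩Patch 2| = 4.5.
|Patch 1 △ Patch 2| = |Patch 1| + |Patch 2| − 2·|Patch 1∩Patch 2| = 9 + 12.5 − 9 = 12.50.

12.50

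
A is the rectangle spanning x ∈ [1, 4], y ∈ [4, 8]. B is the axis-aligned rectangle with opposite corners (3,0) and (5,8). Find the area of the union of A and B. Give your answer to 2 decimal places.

By inclusion–exclusion:
Individual areas: |A| = 12, |B| = 16.
|A∩B|: x∈[3,4], y∈[4,8] → 1·4 = 4.
|A ∪ B| = 28 − 4 = 24.00.

24.00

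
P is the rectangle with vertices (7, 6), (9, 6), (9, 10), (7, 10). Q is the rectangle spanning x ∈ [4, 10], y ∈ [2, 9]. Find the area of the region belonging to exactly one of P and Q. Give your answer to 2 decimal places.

38.00

|P∩Q|: x∈[7,9], y∈[6,9] → 2·3 = 6.
|P △ Q| = |P| + |Q| − 2·|P∩Q| = 8 + 42 − 12 = 38.00.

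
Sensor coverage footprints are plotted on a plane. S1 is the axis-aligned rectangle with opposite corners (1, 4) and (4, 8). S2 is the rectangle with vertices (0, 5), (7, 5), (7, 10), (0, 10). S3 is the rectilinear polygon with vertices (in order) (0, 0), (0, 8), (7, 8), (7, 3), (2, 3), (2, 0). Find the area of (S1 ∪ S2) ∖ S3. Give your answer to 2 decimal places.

|S1 ∪ S2| = 38.
|(S1 ∪ S2) ∩ S3| = 24.
|(S1 ∪ S2) ∖ S3| = 38 − 24 = 14.00.

14.00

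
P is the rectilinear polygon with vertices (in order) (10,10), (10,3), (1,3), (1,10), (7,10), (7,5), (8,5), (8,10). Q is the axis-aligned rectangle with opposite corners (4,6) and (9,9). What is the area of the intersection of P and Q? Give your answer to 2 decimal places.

12.00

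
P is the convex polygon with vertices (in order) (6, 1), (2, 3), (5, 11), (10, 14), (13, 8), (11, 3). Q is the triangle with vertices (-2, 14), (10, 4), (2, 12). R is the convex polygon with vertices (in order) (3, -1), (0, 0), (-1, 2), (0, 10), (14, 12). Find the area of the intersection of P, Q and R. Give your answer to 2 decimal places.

2.48

The intersection is the polygon with vertices (8.5,5.5), (8.376,5.353), (4.191,8.841), (4.455,9.546).
By the shoelace formula its area is 2.48.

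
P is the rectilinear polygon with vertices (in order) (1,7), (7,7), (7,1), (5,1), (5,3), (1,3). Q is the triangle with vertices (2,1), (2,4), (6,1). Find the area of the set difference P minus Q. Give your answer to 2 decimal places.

26.96

|P| = 28, |P∩Q| = 1.0417.
|P ∖ Q| = |P| − |P∩Q| = 28 − 1.0417 = 26.96.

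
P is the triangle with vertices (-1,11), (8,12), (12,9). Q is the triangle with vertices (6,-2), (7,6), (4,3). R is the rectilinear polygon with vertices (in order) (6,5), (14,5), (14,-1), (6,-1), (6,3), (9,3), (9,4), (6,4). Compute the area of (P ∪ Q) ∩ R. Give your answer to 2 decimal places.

2.31

|P ∪ Q| = 26.
|(P ∪ Q) ∩ R| = 2.31.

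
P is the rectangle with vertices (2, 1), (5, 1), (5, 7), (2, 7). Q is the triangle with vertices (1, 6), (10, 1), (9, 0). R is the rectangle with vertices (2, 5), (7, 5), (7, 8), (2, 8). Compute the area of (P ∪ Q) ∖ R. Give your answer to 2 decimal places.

|P ∪ Q| = 23.5417.
|(P ∪ Q) ∩ R| = 6.
|(P ∪ Q) ∖ R| = 23.5417 − 6 = 17.54.

17.54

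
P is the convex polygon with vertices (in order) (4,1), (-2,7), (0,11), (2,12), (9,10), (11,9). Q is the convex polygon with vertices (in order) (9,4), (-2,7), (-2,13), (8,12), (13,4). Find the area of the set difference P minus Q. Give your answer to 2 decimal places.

20.70

|P| = 78, |P∩Q| = 57.3014.
|P ∖ Q| = |P| − |P∩Q| = 78 − 57.3014 = 20.70.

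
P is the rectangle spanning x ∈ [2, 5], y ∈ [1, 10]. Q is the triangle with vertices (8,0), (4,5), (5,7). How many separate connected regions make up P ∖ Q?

1

P ∖ Q is a single connected region.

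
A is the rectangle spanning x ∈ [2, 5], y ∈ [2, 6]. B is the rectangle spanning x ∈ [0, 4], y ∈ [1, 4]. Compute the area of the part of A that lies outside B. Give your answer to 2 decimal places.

|A∩B|: x∈[2,4], y∈[2,4] → 2·2 = 4.
|A| = 12.
|A ∖ B| = |A| − |A∩B| = 12 − 4 = 8.00.

8.00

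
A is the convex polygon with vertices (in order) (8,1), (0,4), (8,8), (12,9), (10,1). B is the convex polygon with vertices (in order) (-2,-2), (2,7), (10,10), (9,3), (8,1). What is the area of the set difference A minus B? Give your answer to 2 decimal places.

|A| = 50, |A∩B| = 35.9524.
|A ∖ B| = |A| − |A∩B| = 50 − 35.9524 = 14.05.

14.05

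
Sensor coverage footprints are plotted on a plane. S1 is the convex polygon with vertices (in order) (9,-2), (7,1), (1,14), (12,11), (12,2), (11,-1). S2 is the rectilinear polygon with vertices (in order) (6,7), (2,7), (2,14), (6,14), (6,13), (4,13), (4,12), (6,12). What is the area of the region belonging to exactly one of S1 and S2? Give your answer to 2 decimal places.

|S1| = 96, |S2| = 26, |S1∩S2| = 17.5787.
|S1 △ S2| = |S1| + |S2| − 2·|S1∩S2| = 96 + 26 − 35.1573 = 86.84.

86.84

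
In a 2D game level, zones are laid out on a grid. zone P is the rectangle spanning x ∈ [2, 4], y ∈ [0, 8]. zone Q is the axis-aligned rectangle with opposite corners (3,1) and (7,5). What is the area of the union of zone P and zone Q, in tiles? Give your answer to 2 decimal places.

28.00

By inclusion–exclusion:
Individual areas: |zone P| = 16, |zone Q| = 16.
|zone P∩zone Q|: x∈[3,4], y∈[1,5] → 1·4 = 4.
|zone P ∪ zone Q| = 32 − 4 = 28.00.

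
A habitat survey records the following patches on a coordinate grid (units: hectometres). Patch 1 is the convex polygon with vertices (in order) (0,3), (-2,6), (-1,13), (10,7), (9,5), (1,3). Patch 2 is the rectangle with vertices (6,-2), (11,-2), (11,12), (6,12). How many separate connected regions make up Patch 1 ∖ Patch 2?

Patch 1 ∖ Patch 2 is a single connected region.

1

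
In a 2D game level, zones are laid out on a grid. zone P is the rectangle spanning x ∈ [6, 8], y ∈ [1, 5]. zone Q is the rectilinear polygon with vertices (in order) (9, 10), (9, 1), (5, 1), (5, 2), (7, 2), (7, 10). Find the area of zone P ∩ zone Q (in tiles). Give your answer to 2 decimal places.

5.00

The intersection is the polygon with vertices (8,5), (8,1), (6,1), (6,2), (7,2), (7,5).
By the shoelace formula its area is 5.00.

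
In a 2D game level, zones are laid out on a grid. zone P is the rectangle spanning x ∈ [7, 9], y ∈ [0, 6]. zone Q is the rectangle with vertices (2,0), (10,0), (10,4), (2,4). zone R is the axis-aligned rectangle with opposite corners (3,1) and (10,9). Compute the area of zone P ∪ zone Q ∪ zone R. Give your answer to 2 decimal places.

67.00

By inclusion–exclusion:
Individual areas: |zone P| = 12, |zone Q| = 32, |zone R| = 56.
|zone P∩zone Q|: x∈[7,9], y∈[0,4] → 2·4 = 8.
|zone P∩zone R|: x∈[7,9], y∈[1,6] → 2·5 = 10.
|zone Q∩zone R|: x∈[3,10], y∈[1,4] → 7·3 = 21.
|zone P∩zone Q∩zone R| = 6.
|zone P ∪ zone Q ∪ zone R| = 100 − 39 + 6 = 67.00.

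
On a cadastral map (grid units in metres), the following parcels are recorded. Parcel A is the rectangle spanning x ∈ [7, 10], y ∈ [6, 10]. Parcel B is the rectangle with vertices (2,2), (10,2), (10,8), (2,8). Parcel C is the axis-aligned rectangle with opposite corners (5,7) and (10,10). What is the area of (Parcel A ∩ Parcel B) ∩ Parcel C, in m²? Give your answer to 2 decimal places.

3.00

The region (Parcel A ∩ Parcel B) ∩ Parcel C is the polygon with vertices (7,8), (10,8), (10,7), (7,7).
By the shoelace formula its area is 3.00.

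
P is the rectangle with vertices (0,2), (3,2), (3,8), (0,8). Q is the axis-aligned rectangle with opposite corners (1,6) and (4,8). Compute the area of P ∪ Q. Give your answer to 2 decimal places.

By inclusion–exclusion:
Individual areas: |P| = 18, |Q| = 6.
|P∩Q|: x∈[1,3], y∈[6,8] → 2·2 = 4.
|P ∪ Q| = 24 − 4 = 20.00.

20.00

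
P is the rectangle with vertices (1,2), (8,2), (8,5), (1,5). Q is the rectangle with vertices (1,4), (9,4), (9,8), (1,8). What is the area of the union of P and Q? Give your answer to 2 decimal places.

By inclusion–exclusion:
Individual areas: |P| = 21, |Q| = 32.
|P∩Q|: x∈[1,8], y∈[4,5] → 7·1 = 7.
|P ∪ Q| = 53 − 7 = 46.00.

46.00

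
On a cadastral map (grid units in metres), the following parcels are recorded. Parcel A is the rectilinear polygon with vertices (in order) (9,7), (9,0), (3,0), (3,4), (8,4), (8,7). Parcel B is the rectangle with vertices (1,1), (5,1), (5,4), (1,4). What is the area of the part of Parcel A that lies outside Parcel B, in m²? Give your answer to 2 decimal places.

|Parcel A| = 27, |Parcel A∩Parcel B| = 6.
|Parcel A ∖ Parcel B| = |Parcel A| − |Parcel A∩Parcel B| = 27 − 6 = 21.00.

21.00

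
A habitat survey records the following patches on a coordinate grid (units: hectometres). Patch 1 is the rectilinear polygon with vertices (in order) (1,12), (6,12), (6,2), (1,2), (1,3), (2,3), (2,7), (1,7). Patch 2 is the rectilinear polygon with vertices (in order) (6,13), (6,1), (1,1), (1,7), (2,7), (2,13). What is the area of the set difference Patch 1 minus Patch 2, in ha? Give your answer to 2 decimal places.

5.00

|Patch 1| = 46, |Patch 1∩Patch 2| = 41.
|Patch 1 ∖ Patch 2| = |Patch 1| − |Patch 1∩Patch 2| = 46 − 41 = 5.00.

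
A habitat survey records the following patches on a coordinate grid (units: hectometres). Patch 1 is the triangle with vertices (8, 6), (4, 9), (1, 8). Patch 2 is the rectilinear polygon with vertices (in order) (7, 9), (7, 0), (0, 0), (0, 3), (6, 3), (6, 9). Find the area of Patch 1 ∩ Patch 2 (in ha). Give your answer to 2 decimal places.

0.70

The intersection is the polygon with vertices (7,6.75), (7,6.286), (6,6.571), (6,7.5).
By the shoelace formula its area is 0.70.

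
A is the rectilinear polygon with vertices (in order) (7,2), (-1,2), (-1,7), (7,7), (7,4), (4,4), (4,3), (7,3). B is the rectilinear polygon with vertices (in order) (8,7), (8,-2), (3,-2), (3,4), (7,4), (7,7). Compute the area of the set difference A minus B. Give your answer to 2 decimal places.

|A| = 37, |A∩B| = 5.
|A ∖ B| = |A| − |A∩B| = 37 − 5 = 32.00.

32.00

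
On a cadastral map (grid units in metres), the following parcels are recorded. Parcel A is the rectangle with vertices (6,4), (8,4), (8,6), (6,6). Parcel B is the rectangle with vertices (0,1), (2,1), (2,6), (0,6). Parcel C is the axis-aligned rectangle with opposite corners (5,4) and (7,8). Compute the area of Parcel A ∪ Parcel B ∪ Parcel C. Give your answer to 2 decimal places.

By inclusion–exclusion:
Individual areas: |Parcel A| = 4, |Parcel B| = 10, |Parcel C| = 8.
|Parcel A∩Parcel B| = 0 (no overlap).
|Parcel A∩Parcel C|: x∈[6,7], y∈[4,6] → 1·2 = 2.
|Parcel B∩Parcel C| = 0 (no overlap).
|Parcel A∩Parcel B∩Parcel C| = 0.
|Parcel A ∪ Parcel B ∪ Parcel C| = 22 − 2 + 0 = 20.00.

20.00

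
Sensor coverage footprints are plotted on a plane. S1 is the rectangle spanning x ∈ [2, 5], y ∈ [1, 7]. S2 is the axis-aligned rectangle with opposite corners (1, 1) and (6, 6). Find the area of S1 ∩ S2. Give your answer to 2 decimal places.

15.00

|S1∩S2|: x∈[2,5], y∈[1,6] → 3·5 = 15.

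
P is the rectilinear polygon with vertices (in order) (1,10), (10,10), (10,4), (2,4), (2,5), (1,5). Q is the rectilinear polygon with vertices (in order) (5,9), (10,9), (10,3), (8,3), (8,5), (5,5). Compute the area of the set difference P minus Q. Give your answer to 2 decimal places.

31.00

|P| = 53, |P∩Q| = 22.
|P ∖ Q| = |P| − |P∩Q| = 53 − 22 = 31.00.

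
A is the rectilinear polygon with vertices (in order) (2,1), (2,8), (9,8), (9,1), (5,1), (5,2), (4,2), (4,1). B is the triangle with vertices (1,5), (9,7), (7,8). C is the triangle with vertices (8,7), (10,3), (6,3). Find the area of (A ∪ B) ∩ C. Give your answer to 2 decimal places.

7.00

The region (A ∪ B) ∩ C is the polygon with vertices (9,3), (6,3), (8,7), (9,5).
By the shoelace formula its area is 7.00.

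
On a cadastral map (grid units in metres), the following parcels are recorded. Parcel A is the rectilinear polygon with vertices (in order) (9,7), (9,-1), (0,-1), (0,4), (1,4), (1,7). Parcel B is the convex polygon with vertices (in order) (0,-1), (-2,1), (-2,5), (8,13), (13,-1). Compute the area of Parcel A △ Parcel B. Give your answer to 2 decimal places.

|Parcel A| = 69, |Parcel B| = 133, |Parcel A∩Parcel B| = 69.
|Parcel A △ Parcel B| = |Parcel A| + |Parcel B| − 2·|Parcel A∩Parcel B| = 69 + 133 − 138 = 64.00.

64.00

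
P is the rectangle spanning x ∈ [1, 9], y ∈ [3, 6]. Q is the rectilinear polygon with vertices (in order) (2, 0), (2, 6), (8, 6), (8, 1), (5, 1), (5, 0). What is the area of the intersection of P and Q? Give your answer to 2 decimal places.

18.00

The intersection is the polygon with vertices (8,6), (8,3), (2,3), (2,6).
By the shoelace formula its area is 18.00.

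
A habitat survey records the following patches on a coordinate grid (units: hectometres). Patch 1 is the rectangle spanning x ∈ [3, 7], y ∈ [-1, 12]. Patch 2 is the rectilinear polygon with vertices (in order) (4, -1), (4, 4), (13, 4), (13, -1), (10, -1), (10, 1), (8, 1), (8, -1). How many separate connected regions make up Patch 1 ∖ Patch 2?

1

Patch 1 ∖ Patch 2 is a single connected region.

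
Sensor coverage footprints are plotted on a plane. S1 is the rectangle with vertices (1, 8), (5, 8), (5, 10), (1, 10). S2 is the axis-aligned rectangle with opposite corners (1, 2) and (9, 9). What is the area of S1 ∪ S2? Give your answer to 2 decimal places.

By inclusion–exclusion:
Individual areas: |S1| = 8, |S2| = 56.
|S1∩S2|: x∈[1,5], y∈[8,9] → 4·1 = 4.
|S1 ∪ S2| = 64 − 4 = 60.00.

60.00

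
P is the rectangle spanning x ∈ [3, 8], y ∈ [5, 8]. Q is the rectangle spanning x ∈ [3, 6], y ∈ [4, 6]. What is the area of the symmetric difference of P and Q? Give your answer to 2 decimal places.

15.00

|P∩Q|: x∈[3,6], y∈[5,6] → 3·1 = 3.
|P △ Q| = |P| + |Q| − 2·|P∩Q| = 15 + 6 − 6 = 15.00.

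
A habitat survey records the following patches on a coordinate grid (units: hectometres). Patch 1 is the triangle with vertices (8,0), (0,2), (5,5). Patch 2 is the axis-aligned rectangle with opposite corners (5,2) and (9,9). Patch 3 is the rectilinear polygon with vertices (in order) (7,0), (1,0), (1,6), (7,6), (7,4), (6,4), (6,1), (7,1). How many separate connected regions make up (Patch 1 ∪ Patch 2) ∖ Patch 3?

2

(Patch 1 ∪ Patch 2) ∖ Patch 3 splits into 2 disjoint pieces (area 0.425, area 23.675).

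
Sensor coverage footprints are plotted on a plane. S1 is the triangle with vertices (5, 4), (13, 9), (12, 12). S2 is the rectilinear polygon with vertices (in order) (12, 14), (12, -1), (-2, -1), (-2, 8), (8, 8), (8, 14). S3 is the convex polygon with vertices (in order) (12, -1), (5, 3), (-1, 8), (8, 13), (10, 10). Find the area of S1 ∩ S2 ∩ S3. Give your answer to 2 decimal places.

7.14

The intersection is the polygon with vertices (10.043,9.763), (10.469,7.418), (5,4).
By the shoelace formula its area is 7.14.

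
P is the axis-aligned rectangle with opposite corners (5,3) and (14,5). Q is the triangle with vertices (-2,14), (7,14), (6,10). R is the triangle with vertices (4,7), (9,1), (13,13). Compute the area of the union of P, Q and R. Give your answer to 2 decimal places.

71.00

By inclusion–exclusion:
Individual areas: |P| = 18, |Q| = 18, |R| = 42.
|P∩Q| = 0.
|P∩R| = 7.
|Q∩R| = 0.
|P∩Q∩R| = 0.
|P ∪ Q ∪ R| = 78 − 7 + 0 = 71.00.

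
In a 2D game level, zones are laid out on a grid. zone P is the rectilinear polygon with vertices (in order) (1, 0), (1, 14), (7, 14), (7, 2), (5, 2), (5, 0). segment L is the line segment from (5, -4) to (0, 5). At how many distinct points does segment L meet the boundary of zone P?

2

The segment meets the boundary at (1,3.2), (2.778,0).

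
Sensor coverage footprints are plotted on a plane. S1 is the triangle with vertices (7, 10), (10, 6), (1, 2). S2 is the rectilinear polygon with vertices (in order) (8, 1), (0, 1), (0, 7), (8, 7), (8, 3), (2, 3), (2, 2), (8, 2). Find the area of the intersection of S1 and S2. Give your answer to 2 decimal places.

14.39

The intersection is the polygon with vertices (3.25,3), (2,3), (2,2.444), (1,2), (4.75,7), (8,7), (8,5.111).
By the shoelace formula its area is 14.39.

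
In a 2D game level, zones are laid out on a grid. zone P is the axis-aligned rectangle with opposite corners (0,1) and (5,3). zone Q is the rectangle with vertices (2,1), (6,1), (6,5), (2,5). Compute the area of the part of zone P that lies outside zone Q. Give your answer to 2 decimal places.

|zone P∩zone Q|: x∈[2,5], y∈[1,3] → 3·2 = 6.
|zone P| = 10.
|zone P ∖ zone Q| = |zone P| − |zone P∩zone Q| = 10 − 6 = 4.00.

4.00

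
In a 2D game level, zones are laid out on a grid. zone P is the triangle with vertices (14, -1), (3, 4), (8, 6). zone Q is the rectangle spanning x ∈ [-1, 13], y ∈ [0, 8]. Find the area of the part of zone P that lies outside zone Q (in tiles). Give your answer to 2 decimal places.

0.68

|zone P| = 23.5, |zone P∩zone Q| = 22.8167.
|zone P ∖ zone Q| = |zone P| − |zone P∩zone Q| = 23.5 − 22.8167 = 0.68.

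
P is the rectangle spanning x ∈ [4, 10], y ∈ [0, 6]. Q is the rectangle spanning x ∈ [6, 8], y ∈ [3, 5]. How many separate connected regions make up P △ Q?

1

P △ Q is a single connected region.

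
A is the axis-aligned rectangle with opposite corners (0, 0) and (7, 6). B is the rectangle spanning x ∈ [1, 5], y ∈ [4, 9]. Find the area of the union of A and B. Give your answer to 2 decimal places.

54.00

By inclusion–exclusion:
Individual areas: |A| = 42, |B| = 20.
|A∩B|: x∈[1,5], y∈[4,6] → 4·2 = 8.
|A ∪ B| = 62 − 8 = 54.00.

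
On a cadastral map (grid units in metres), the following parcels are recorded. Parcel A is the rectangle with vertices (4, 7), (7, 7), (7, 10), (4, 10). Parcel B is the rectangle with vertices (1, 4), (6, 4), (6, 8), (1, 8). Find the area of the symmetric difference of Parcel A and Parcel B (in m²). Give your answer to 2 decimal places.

|Parcel A∩Parcel B|: x∈[4,6], y∈[7,8] → 2·1 = 2.
|Parcel A △ Parcel B| = |Parcel A| + |Parcel B| − 2·|Parcel A∩Parcel B| = 9 + 20 − 4 = 25.00.

25.00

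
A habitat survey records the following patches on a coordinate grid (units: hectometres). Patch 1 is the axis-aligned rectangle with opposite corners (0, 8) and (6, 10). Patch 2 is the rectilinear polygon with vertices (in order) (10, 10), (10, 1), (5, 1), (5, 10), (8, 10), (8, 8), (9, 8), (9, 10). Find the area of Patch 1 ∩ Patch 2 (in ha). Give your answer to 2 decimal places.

The intersection is the polygon with vertices (6,8), (5,8), (5,10), (6,10).
By the shoelace formula its area is 2.00.

2.00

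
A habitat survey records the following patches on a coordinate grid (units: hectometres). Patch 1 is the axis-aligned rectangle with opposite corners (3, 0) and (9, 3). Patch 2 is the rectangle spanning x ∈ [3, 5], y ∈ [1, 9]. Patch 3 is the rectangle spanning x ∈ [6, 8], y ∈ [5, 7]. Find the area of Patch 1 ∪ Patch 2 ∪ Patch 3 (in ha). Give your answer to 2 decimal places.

By inclusion–exclusion:
Individual areas: |Patch 1| = 18, |Patch 2| = 16, |Patch 3| = 4.
|Patch 1∩Patch 2|: x∈[3,5], y∈[1,3] → 2·2 = 4.
|Patch 1∩Patch 3| = 0 (no overlap).
|Patch 2∩Patch 3| = 0 (no overlap).
|Patch 1∩Patch 2∩Patch 3| = 0.
|Patch 1 ∪ Patch 2 ∪ Patch 3| = 38 − 4 + 0 = 34.00.

34.00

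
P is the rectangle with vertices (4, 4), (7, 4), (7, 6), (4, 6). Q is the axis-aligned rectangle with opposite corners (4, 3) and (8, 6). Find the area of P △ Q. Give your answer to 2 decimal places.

6.00

|P∩Q|: x∈[4,7], y∈[4,6] → 3·2 = 6.
|P △ Q| = |P| + |Q| − 2·|P∩Q| = 6 + 12 − 12 = 6.00.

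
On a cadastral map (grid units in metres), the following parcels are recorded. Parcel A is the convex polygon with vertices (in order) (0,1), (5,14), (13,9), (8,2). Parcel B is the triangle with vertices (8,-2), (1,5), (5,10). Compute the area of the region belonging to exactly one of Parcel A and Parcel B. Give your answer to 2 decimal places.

|Parcel A| = 90, |Parcel B| = 31.5, |Parcel A∩Parcel B| = 25.8746.
|Parcel A △ Parcel B| = |Parcel A| + |Parcel B| − 2·|Parcel A∩Parcel B| = 90 + 31.5 − 51.7492 = 69.75.

69.75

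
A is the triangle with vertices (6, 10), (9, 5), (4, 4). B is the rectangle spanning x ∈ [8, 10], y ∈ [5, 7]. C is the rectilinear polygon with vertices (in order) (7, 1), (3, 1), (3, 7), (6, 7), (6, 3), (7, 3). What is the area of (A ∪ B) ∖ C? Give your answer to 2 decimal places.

|A ∪ B| = 17.1667.
|(A ∪ B) ∩ C| = 4.1.
|(A ∪ B) ∖ C| = 17.1667 − 4.1 = 13.07.

13.07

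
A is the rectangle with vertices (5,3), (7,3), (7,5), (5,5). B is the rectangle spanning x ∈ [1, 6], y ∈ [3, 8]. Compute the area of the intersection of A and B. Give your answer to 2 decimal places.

2.00

|A∩B|: x∈[5,6], y∈[3,5] → 1·2 = 2.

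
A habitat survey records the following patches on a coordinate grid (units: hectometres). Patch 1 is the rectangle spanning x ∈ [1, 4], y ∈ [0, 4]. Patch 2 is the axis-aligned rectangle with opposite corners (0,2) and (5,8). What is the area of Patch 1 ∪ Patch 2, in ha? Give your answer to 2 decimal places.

By inclusion–exclusion:
Individual areas: |Patch 1| = 12, |Patch 2| = 30.
|Patch 1∩Patch 2|: x∈[1,4], y∈[2,4] → 3·2 = 6.
|Patch 1 ∪ Patch 2| = 42 − 6 = 36.00.

36.00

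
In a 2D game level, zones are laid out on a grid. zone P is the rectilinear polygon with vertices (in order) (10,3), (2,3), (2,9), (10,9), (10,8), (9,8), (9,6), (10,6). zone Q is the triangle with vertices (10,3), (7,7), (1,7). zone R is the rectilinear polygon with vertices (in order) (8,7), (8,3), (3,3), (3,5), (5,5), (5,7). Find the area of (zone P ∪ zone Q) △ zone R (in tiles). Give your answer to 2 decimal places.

|zone P ∪ zone Q| = 46.2222.
|(zone P ∪ zone Q) ∩ zone R| = 16.
|(zone P ∪ zone Q) △ zone R| = 46.2222 + 16 − 32 = 30.22.

30.22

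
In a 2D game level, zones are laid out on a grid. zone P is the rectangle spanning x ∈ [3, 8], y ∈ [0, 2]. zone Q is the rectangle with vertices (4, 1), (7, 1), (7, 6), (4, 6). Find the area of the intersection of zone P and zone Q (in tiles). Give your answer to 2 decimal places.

|zone P∩zone Q|: x∈[4,7], y∈[1,2] → 3·1 = 3.

3.00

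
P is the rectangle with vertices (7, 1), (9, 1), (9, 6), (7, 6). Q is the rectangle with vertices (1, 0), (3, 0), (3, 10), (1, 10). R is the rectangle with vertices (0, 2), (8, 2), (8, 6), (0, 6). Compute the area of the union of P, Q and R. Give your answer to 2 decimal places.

By inclusion–exclusion:
Individual areas: |P| = 10, |Q| = 20, |R| = 32.
|P∩Q| = 0 (no overlap).
|P∩R|: x∈[7,8], y∈[2,6] → 1·4 = 4.
|Q∩R|: x∈[1,3], y∈[2,6] → 2·4 = 8.
|P∩Q∩R| = 0.
|P ∪ Q ∪ R| = 62 − 12 + 0 = 50.00.

50.00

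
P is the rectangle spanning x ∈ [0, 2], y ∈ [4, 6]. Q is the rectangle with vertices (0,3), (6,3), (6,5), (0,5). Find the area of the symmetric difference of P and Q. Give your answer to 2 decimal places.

|P∩Q|: x∈[0,2], y∈[4,5] → 2·1 = 2.
|P △ Q| = |P| + |Q| − 2·|P∩Q| = 4 + 12 − 4 = 12.00.

12.00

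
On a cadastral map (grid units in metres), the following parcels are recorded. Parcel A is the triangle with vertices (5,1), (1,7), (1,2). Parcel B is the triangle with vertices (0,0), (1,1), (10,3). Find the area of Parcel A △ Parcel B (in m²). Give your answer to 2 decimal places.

12.60

|Parcel A| = 10, |Parcel B| = 3.5, |Parcel A∩Parcel B| = 0.4494.
|Parcel A △ Parcel B| = |Parcel A| + |Parcel B| − 2·|Parcel A∩Parcel B| = 10 + 3.5 − 0.8988 = 12.60.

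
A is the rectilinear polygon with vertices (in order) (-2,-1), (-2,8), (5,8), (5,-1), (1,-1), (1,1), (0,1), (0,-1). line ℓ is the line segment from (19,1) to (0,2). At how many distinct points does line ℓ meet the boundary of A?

The segment meets the boundary at (5,1.737).

1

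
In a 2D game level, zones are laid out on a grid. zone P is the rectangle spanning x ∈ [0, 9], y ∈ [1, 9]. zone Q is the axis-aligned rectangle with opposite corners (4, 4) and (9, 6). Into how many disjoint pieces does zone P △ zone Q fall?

zone P △ zone Q is a single connected region.

1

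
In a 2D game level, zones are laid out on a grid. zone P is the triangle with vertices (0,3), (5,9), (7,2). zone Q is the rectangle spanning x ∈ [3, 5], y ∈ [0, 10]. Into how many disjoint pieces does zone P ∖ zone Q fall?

zone P ∖ zone Q splits into 2 disjoint pieces (area 6.0429, area 6.7143).

2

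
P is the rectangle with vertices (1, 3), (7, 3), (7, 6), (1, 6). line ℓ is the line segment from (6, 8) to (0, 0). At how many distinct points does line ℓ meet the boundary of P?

The segment meets the boundary at (2.25,3), (4.5,6).

2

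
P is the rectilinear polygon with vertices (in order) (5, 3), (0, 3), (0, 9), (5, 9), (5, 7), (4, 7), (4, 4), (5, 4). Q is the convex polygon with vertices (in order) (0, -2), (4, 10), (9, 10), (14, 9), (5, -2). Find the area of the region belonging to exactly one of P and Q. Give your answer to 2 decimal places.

97.00

|P| = 27, |Q| = 92, |P∩Q| = 11.
|P △ Q| = |P| + |Q| − 2·|P∩Q| = 27 + 92 − 22 = 97.00.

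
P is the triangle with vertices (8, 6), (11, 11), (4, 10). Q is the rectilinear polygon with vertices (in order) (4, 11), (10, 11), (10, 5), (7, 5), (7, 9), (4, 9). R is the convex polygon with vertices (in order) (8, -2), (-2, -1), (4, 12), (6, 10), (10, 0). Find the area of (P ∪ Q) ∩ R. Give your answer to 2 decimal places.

|P ∪ Q| = 26.7619.
|(P ∪ Q) ∩ R| = 6.50.

6.50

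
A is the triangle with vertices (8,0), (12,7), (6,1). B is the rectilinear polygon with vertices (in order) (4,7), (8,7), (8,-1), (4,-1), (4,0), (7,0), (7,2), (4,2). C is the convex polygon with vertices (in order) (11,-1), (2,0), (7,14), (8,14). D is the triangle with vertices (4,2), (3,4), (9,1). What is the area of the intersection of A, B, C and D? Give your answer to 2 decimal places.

0.45

The intersection is the polygon with vertices (7,2), (8,1.5), (8,1.2), (7,1.4).
By the shoelace formula its area is 0.45.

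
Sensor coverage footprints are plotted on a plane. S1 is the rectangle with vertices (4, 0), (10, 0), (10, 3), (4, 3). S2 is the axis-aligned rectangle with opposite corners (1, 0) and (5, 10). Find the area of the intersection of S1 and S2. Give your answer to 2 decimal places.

3.00

|S1∩S2|: x∈[4,5], y∈[0,3] → 1·3 = 3.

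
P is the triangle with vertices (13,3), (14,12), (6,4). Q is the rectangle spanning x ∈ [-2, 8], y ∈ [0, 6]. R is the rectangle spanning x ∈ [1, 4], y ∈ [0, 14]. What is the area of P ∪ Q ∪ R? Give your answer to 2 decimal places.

113.71

By inclusion–exclusion:
Individual areas: |P| = 32, |Q| = 60, |R| = 42.
|P∩Q| = 2.2857.
|P∩R| = 0.
|Q∩R|: x∈[1,4], y∈[0,6] → 3·6 = 18.
|P∩Q∩R| = 0.
|P ∪ Q ∪ R| = 134 − 20.2857 + 0 = 113.71.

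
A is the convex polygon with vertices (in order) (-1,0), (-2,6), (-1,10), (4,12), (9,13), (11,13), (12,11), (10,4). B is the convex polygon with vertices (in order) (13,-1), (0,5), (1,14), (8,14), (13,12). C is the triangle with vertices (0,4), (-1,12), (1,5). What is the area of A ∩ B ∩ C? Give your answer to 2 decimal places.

1.42

The intersection is the polygon with vertices (0,5), (0.28,7.52), (1,5), (0.684,4.684).
By the shoelace formula its area is 1.42.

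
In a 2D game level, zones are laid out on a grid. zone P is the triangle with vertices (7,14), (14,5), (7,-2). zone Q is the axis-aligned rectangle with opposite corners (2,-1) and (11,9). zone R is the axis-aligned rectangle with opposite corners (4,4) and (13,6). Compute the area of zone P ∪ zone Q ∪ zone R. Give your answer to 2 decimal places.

110.51

By inclusion–exclusion:
Individual areas: |zone P| = 56, |zone Q| = 90, |zone R| = 18.
|zone P∩zone Q| = 35.4921.
|zone P∩zone R| = 12.
|zone Q∩zone R|: x∈[4,11], y∈[4,6] → 7·2 = 14.
|zone P∩zone Q∩zone R| = 8.
|zone P ∪ zone Q ∪ zone R| = 164 − 61.4921 + 8 = 110.51.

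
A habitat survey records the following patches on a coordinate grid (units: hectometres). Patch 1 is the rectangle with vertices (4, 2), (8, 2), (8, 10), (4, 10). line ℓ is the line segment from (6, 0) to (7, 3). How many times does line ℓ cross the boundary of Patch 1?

The segment meets the boundary at (6.667,2).

1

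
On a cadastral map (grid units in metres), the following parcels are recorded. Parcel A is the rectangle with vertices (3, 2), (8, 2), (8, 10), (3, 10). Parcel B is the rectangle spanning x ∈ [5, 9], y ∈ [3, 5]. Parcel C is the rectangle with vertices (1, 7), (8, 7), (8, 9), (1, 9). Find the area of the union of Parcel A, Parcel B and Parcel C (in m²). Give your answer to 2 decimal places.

46.00

By inclusion–exclusion:
Individual areas: |Parcel A| = 40, |Parcel B| = 8, |Parcel C| = 14.
|Parcel A∩Parcel B|: x∈[5,8], y∈[3,5] → 3·2 = 6.
|Parcel A∩Parcel C|: x∈[3,8], y∈[7,9] → 5·2 = 10.
|Parcel B∩Parcel C| = 0 (no overlap).
|Parcel A∩Parcel B∩Parcel C| = 0.
|Parcel A ∪ Parcel B ∪ Parcel C| = 62 − 16 + 0 = 46.00.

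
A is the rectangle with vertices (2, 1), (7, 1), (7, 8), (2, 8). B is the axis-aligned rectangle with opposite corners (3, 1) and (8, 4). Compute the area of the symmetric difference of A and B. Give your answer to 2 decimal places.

|A∩B|: x∈[3,7], y∈[1,4] → 4·3 = 12.
|A △ B| = |A| + |B| − 2·|A∩B| = 35 + 15 − 24 = 26.00.

26.00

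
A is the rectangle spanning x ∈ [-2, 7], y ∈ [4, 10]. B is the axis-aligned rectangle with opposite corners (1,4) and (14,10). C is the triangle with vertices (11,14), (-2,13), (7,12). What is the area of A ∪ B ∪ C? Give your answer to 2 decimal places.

By inclusion–exclusion:
Individual areas: |A| = 54, |B| = 78, |C| = 11.
|A∩B|: x∈[1,7], y∈[4,10] → 6·6 = 36.
|A∩C| = 0.
|B∩C| = 0.
|A∩B∩C| = 0.
|A ∪ B ∪ C| = 143 − 36 + 0 = 107.00.

107.00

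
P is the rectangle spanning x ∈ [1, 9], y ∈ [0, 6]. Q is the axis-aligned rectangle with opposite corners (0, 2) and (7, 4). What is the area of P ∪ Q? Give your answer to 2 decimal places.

50.00

By inclusion–exclusion:
Individual areas: |P| = 48, |Q| = 14.
|P∩Q|: x∈[1,7], y∈[2,4] → 6·2 = 12.
|P ∪ Q| = 62 − 12 = 50.00.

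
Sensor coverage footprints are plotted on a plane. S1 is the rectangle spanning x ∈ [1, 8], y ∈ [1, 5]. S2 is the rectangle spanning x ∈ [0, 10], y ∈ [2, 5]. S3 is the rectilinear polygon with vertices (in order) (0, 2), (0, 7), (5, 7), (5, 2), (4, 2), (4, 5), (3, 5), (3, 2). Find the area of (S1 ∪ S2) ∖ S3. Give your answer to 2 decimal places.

|S1 ∪ S2| = 37.
|(S1 ∪ S2) ∩ S3| = 12.
|(S1 ∪ S2) ∖ S3| = 37 − 12 = 25.00.

25.00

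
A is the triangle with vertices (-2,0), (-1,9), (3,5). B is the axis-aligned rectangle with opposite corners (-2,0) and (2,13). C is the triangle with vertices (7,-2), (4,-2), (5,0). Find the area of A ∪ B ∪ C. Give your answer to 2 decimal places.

56.00

By inclusion–exclusion:
Individual areas: |A| = 20, |B| = 52, |C| = 3.
|A∩B| = 19.
|A∩C| = 0.
|B∩C| = 0.
|A∩B∩C| = 0.
|A ∪ B ∪ C| = 75 − 19 + 0 = 56.00.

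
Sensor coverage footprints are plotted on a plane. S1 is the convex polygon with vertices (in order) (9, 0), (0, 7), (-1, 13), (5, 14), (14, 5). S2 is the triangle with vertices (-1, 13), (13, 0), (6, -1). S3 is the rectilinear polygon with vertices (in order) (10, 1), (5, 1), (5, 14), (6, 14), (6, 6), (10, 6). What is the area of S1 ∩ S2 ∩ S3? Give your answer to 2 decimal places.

17.54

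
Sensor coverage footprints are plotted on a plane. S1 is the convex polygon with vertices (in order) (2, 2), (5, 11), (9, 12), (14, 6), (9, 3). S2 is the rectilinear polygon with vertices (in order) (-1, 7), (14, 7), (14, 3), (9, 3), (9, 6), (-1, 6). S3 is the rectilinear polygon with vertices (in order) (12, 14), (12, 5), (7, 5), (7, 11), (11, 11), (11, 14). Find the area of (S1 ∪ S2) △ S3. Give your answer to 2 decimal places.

|S1 ∪ S2| = 82.9167.
|(S1 ∪ S2) ∩ S3| = 27.1833.
|(S1 ∪ S2) △ S3| = 82.9167 + 33 − 54.3667 = 61.55.

61.55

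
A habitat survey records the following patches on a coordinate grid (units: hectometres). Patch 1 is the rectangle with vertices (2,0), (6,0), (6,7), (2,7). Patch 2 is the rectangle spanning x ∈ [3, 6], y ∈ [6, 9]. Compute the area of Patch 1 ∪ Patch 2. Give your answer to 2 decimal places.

34.00

By inclusion–exclusion:
Individual areas: |Patch 1| = 28, |Patch 2| = 9.
|Patch 1∩Patch 2|: x∈[3,6], y∈[6,7] → 3·1 = 3.
|Patch 1 ∪ Patch 2| = 37 − 3 = 34.00.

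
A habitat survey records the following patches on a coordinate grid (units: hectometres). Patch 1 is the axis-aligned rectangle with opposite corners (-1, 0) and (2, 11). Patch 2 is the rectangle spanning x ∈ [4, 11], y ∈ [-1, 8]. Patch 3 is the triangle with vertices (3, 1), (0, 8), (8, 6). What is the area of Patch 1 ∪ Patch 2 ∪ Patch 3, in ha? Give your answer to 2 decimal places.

By inclusion–exclusion:
Individual areas: |Patch 1| = 33, |Patch 2| = 63, |Patch 3| = 25.
|Patch 1∩Patch 2| = 0 (no overlap).
|Patch 1∩Patch 3| = 4.1667.
|Patch 2∩Patch 3| = 10.
|Patch 1∩Patch 2∩Patch 3| = 0.
|Patch 1 ∪ Patch 2 ∪ Patch 3| = 121 − 14.1667 + 0 = 106.83.

106.83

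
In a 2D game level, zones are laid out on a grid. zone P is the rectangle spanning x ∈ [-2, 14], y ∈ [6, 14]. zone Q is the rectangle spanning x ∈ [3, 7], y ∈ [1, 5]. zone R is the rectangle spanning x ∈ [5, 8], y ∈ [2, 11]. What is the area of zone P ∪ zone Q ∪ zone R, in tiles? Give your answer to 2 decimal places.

150.00

By inclusion–exclusion:
Individual areas: |zone P| = 128, |zone Q| = 16, |zone R| = 27.
|zone P∩zone Q| = 0 (no overlap).
|zone P∩zone R|: x∈[5,8], y∈[6,11] → 3·5 = 15.
|zone Q∩zone R|: x∈[5,7], y∈[2,5] → 2·3 = 6.
|zone P∩zone Q∩zone R| = 0.
|zone P ∪ zone Q ∪ zone R| = 171 − 21 + 0 = 150.00.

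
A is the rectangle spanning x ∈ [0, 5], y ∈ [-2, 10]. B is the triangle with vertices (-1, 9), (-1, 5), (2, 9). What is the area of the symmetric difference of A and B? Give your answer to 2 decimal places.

60.67

|A| = 60, |B| = 6, |A∩B| = 2.6667.
|A △ B| = |A| + |B| − 2·|A∩B| = 60 + 6 − 5.3333 = 60.67.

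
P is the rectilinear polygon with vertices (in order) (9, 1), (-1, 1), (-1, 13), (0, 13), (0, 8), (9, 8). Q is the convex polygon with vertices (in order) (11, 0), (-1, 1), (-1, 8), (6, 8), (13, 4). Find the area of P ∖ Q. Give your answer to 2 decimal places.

|P| = 75, |P∩Q| = 67.4286.
|P ∖ Q| = |P| − |P∩Q| = 75 − 67.4286 = 7.57.

7.57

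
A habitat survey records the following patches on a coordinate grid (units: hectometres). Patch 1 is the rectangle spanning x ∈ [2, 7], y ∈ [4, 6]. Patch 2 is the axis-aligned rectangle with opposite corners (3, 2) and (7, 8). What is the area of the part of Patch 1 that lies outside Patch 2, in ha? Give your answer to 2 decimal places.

2.00

|Patch 1∩Patch 2|: x∈[3,7], y∈[4,6] → 4·2 = 8.
|Patch 1| = 10.
|Patch 1 ∖ Patch 2| = |Patch 1| − |Patch 1∩Patch 2| = 10 − 8 = 2.00.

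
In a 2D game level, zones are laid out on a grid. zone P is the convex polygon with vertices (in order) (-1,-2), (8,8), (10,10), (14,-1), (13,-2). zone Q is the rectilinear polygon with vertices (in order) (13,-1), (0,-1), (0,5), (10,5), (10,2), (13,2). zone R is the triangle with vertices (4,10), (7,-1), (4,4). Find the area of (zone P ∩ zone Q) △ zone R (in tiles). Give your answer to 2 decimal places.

|zone P ∩ zone Q| = 53.3831.
|(zone P ∩ zone Q) ∩ zone R| = 4.6876.
|(zone P ∩ zone Q) △ zone R| = 53.3831 + 9 − 9.3752 = 53.01.

53.01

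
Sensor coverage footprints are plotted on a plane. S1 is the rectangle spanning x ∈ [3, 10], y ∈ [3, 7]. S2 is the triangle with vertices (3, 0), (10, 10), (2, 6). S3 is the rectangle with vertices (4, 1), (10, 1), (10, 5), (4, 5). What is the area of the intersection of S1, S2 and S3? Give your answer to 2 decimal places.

3.60

The intersection is the polygon with vertices (5.1,3), (4,3), (4,5), (6.5,5).
By the shoelace formula its area is 3.60.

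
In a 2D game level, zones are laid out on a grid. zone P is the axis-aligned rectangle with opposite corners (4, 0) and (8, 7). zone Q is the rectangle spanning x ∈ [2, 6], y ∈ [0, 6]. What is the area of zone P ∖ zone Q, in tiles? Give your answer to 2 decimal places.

16.00

|zone P∩zone Q|: x∈[4,6], y∈[0,6] → 2·6 = 12.
|zone P| = 28.
|zone P ∖ zone Q| = |zone P| − |zone P∩zone Q| = 28 − 12 = 16.00.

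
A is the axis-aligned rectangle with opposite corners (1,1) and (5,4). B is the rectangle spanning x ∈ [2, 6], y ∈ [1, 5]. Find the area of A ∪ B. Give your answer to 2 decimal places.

By inclusion–exclusion:
Individual areas: |A| = 12, |B| = 16.
|A∩B|: x∈[2,5], y∈[1,4] → 3·3 = 9.
|A ∪ B| = 28 − 9 = 19.00.

19.00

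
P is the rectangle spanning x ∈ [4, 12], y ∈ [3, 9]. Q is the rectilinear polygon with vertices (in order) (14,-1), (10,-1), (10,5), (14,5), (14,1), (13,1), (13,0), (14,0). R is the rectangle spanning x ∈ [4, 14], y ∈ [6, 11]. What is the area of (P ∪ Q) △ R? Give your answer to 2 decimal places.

69.00

|P ∪ Q| = 67.
|(P ∪ Q) ∩ R| = 24.
|(P ∪ Q) △ R| = 67 + 50 − 48 = 69.00.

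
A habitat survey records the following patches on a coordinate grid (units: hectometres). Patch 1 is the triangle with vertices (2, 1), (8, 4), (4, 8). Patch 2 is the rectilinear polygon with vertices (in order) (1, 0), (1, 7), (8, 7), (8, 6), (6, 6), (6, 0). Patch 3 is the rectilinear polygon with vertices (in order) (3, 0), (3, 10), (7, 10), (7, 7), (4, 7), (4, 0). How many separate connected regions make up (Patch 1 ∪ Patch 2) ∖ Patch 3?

(Patch 1 ∪ Patch 2) ∖ Patch 3 splits into 2 disjoint pieces (area 19, area 14).

2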